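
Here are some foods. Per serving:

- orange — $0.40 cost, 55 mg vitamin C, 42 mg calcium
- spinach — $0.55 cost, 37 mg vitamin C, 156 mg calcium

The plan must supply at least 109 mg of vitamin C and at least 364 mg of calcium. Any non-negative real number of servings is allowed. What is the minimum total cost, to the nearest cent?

At the optimum either one food covers both requirements or two foods hit both targets exactly; no other combination can be cheaper.
orange only: max(109/55, 364/42) = 8.667 servings → $3.47.
spinach only: max(109/37, 364/156) = 2.946 servings → $1.62.
orange + spinach with both tight: 0.5033 servings and 2.198 servings → $1.41.
So the least-cost plan costs $1.41.

$1.41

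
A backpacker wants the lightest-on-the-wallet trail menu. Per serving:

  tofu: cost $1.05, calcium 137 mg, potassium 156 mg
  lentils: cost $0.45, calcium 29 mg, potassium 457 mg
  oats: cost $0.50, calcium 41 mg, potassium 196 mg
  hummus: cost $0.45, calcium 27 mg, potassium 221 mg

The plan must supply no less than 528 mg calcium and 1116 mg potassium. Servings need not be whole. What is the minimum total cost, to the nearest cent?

This is a tiny linear program; its minimum lies at a vertex of the feasible set. List the vertices and price them.
tofu only: max(528/137, 1116/156) = 7.154 servings → $7.51.
lentils only: max(528/29, 1116/457) = 18.21 servings → $8.19.
oats only: max(528/41, 1116/196) = 12.88 servings → $6.44.
hummus only: max(528/27, 1116/221) = 19.56 servings → $8.80.
tofu + lentils with both tight: 3.597 servings and 1.214 servings → $4.32.
tofu + oats with both tight: 2.822 servings and 3.448 servings → $4.69.
tofu + hummus with both tight: 3.321 servings and 2.706 servings → $4.70.
lentils + oats with both targets exact would need a negative amount; discard.
lentils + hummus: the both-tight solution has a negative serving — not a feasible corner.
oats + hummus: the both-tight solution has a negative serving — not a feasible corner.
So the least-cost plan costs $4.32.

$4.32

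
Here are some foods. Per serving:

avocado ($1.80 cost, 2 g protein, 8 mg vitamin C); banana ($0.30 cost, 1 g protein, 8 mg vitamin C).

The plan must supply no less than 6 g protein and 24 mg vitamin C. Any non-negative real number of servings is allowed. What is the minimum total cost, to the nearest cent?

The cheapest plan sits at a corner of the feasible region — with two constraints it uses at most two foods.
avocado only: max(6/2, 24/8) = 3 servings → $5.40.
banana only: max(6/1, 24/8) = 6 servings → $1.80.
avocado + banana with both tight: 3 servings and 0 servings → $5.40.
The minimum over all feasible corners is $1.80.

$1.80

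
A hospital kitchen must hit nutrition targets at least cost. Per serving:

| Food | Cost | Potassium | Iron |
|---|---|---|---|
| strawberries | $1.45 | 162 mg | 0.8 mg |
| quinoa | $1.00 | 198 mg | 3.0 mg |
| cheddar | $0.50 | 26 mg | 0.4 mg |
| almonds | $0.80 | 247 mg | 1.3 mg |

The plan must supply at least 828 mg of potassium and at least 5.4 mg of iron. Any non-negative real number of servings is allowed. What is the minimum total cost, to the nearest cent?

$2.87

Check every corner: each single food scaled to meet both minima, and each pair solved so both constraints bind.
strawberries only: max(828/162, 5.4/0.8) = 6.75 servings → $9.79.
quinoa only: max(828/198, 5.4/3.0) = 4.182 servings → $4.18.
cheddar only: max(828/26, 5.4/0.4) = 31.85 servings → $15.92.
almonds only: max(828/247, 5.4/1.3) = 4.154 servings → $3.32.
strawberries + quinoa with both tight: 4.319 servings and 0.6484 servings → $6.91.
strawberries + cheddar with both tight: 4.336 servings and 4.827 servings → $8.70.
strawberries + almonds with both targets exact would need a negative amount; discard.
quinoa + cheddar with both targets exact would need a negative amount; discard.
quinoa + almonds with both tight: 0.5323 servings and 2.926 servings → $2.87.
cheddar + almonds with both tight: 3.96 servings and 2.935 servings → $4.33.
The minimum over all feasible corners is $2.87.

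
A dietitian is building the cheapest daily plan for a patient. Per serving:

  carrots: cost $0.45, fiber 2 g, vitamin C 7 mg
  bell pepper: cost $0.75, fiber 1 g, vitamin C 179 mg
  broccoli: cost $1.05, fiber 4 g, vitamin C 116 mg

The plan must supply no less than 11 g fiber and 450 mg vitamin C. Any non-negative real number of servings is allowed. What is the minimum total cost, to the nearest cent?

$3.31

carrots only: max(11/2, 450/7) = 64.29 servings → $28.93.
bell pepper only: max(11/1, 450/179) = 11 servings → $8.25.
broccoli only: max(11/4, 450/116) = 3.879 servings → $4.07.
carrots + bell pepper with both tight: 4.328 servings and 2.345 servings → $3.71.
carrots + broccoli: intersection lies outside the first quadrant.
bell pepper + broccoli with both tight: 0.8733 servings and 2.532 servings → $3.31.
The minimum over all feasible corners is $3.31.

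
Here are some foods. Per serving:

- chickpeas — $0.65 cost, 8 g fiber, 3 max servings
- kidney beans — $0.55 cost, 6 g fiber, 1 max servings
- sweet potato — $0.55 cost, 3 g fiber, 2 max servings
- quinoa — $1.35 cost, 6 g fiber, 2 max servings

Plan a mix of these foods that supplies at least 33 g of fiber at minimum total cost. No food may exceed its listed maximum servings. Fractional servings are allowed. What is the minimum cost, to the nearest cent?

Cost per g of fiber: chickpeas $0.0813, kidney beans $0.0917, sweet potato $0.1833, quinoa $0.2250.
Take 3 servings of chickpeas: +24.0 g fiber for $1.95 (total $1.95, still need 9.0 g).
Take 1 serving of kidney beans: +6.0 g fiber for $0.55 (total $2.50, still need 3.0 g).
Take 1 serving of sweet potato: +3.0 g fiber for $0.55 (total $3.05, still need 0.0 g).
Greedy by cheapest-per-g is optimal for a single linear constraint, so the minimum cost is $3.05.

$3.05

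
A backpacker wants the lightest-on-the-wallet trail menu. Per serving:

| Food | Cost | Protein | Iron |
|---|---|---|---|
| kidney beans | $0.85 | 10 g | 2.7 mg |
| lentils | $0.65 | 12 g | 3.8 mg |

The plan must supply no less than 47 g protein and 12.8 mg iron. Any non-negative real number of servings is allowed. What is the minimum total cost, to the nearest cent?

$2.55

For a min-cost LP with two ≥-constraints, a basic feasible solution has at most two positive variables.
kidney beans only: max(47/10, 12.8/2.7) = 4.741 servings → $4.03.
lentils only: max(47/12, 12.8/3.8) = 3.917 servings → $2.55.
kidney beans + lentils with both tight: 4.464 servings and 0.1964 servings → $3.92.
So the least-cost plan costs $2.55.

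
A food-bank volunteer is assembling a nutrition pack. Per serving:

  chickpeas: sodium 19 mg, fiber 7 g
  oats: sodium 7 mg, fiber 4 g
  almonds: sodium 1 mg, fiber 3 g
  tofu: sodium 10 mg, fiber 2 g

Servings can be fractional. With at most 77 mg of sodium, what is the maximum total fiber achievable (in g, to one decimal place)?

231.0 g

Fiber per mg sodium: almonds 3, oats 0.5714, chickpeas 0.3684, tofu 0.2.
With no serving limits, spend the whole sodium allowance on almonds: 77 mg / 1 mg × 3 g = 231.0 g.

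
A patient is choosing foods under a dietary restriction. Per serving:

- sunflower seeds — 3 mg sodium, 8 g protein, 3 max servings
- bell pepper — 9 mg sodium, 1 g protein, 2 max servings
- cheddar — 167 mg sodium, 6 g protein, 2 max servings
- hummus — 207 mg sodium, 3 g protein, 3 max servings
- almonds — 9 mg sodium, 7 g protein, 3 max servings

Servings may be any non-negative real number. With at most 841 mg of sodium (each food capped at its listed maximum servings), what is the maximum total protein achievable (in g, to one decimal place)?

Protein per mg sodium: sunflower seeds 2.667, almonds 0.7778, bell pepper 0.1111, cheddar 0.03593, hummus 0.01449.
Take 3 servings of sunflower seeds: uses 9 mg sodium, +24.0 g protein (running total 24.0 g).
Take 3 servings of almonds: uses 27 mg sodium, +21.0 g protein (running total 45.0 g).
Take 2 servings of bell pepper: uses 18 mg sodium, +2.0 g protein (running total 47.0 g).
Take 2 servings of cheddar: uses 334 mg sodium, +12.0 g protein (running total 59.0 g).
Take 2.188 servings of hummus: uses 453 mg sodium, +6.6 g protein (running total 65.6 g).
Greedy by best ratio exhausts the sodium allowance optimally: 65.6 g.

65.6 g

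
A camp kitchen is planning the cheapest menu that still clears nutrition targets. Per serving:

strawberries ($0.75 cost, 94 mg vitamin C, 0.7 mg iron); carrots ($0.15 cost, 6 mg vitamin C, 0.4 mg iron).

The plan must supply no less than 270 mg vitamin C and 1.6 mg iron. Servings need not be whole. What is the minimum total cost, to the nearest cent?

Compare the cost at each extreme point of the feasible region.
strawberries only: max(270/94, 1.6/0.7) = 2.872 servings → $2.15.
carrots only: max(270/6, 1.6/0.4) = 45 servings → $6.75.
strawberries + carrots: intersection lies outside the first quadrant.
The minimum over all feasible corners is $2.15.

$2.15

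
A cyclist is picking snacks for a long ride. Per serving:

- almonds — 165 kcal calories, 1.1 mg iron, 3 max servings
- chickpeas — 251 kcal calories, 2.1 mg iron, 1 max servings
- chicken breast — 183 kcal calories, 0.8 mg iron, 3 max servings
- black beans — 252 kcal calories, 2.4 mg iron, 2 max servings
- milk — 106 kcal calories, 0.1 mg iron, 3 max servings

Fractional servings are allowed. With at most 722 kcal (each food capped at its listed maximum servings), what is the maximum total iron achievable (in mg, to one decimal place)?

6.6 mg

Iron per kcal: black beans 0.009524, chickpeas 0.008367, almonds 0.006667, chicken breast 0.004372, milk 0.0009434.
Take 2 servings of black beans: uses 504 kcal, +4.8 mg iron (running total 4.8 mg).
Take 0.8685 servings of chickpeas: uses 218 kcal, +1.8 mg iron (running total 6.6 mg).
Greedy by best ratio exhausts the calories allowance optimally: 6.6 mg.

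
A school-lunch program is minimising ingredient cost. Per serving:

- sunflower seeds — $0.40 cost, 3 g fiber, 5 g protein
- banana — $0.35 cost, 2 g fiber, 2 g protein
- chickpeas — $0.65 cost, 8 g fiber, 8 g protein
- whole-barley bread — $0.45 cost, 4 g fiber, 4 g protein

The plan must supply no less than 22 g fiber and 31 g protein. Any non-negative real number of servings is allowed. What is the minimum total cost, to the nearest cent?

$2.49

Compare the cost at each extreme point of the feasible region.
sunflower seeds only: max(22/3, 31/5) = 7.333 servings → $2.93.
banana only: max(22/2, 31/2) = 15.5 servings → $5.42.
chickpeas only: max(22/8, 31/8) = 3.875 servings → $2.52.
whole-barley bread only: max(22/4, 31/4) = 7.75 servings → $3.49.
sunflower seeds + banana with both tight: 4.5 servings and 4.25 servings → $3.29.
sunflower seeds + chickpeas with both tight: 4.5 servings and 1.062 servings → $2.49.
sunflower seeds + whole-barley bread with both tight: 4.5 servings and 2.125 servings → $2.76.
banana + chickpeas (both tight): parallel constraints — no distinct corner.
banana + whole-barley bread (both tight): parallel constraints — no distinct corner.
chickpeas + whole-barley bread (both tight): parallel constraints — no distinct corner.
The minimum over all feasible corners is $2.49.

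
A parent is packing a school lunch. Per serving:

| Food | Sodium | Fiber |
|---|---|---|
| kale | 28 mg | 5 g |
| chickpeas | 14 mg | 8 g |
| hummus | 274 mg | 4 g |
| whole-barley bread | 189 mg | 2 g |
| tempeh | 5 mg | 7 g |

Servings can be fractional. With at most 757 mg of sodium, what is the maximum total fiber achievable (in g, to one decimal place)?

1059.8 g

Fiber per mg sodium: tempeh 1.4, chickpeas 0.5714, kale 0.1786, hummus 0.0146, whole-barley bread 0.01058.
With no serving limits, spend the whole sodium allowance on tempeh: 757 mg / 5 mg × 7 g = 1059.8 g.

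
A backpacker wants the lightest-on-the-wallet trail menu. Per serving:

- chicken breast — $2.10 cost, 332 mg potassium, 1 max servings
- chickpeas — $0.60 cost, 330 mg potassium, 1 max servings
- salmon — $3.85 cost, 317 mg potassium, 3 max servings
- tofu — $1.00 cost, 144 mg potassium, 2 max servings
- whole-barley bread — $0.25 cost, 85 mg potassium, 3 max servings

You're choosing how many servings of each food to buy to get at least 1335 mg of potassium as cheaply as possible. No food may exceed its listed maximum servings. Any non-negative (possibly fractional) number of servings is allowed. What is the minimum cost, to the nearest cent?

$7.03

Cost per mg of potassium: chickpeas $0.0018, whole-barley bread $0.0029, chicken breast $0.0063, tofu $0.0069, salmon $0.0121.
Take 1 serving of chickpeas: +330.0 mg potassium for $0.60 (total $0.60, still need 1005.0 mg).
Take 3 servings of whole-barley bread: +255.0 mg potassium for $0.75 (total $1.35, still need 750.0 mg).
Take 1 serving of chicken breast: +332.0 mg potassium for $2.10 (total $3.45, still need 418.0 mg).
Take 2 servings of tofu: +288.0 mg potassium for $2.00 (total $5.45, still need 130.0 mg).
Take 0.4101 servings of salmon: +130.0 mg potassium for $1.58 (total $7.03, still need 0.0 mg).
Greedy by cheapest-per-mg is optimal for a single linear constraint, so the minimum cost is $7.03.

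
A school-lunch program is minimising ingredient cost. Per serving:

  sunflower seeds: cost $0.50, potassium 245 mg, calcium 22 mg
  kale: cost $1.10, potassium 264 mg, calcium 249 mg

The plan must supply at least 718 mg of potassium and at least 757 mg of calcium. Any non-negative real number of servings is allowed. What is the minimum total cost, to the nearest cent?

sunflower seeds only: max(718/245, 757/22) = 34.41 servings → $17.20.
kale only: max(718/264, 757/249) = 3.04 servings → $3.34.
sunflower seeds + kale: the both-tight solution has a negative serving — not a feasible corner.
So the least-cost plan costs $3.34.

$3.34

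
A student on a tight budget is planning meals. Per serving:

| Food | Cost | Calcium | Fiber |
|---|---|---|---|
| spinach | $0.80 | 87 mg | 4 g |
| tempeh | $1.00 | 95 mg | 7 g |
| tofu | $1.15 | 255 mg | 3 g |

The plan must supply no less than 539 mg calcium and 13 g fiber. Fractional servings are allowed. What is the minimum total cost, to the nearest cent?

At the optimum either one food covers both requirements or two foods hit both targets exactly; no other combination can be cheaper.
spinach only: max(539/87, 13/4) = 6.195 servings → $4.96.
tempeh only: max(539/95, 13/7) = 5.674 servings → $5.67.
tofu only: max(539/255, 13/3) = 4.333 servings → $4.98.
spinach + tempeh with both targets exact would need a negative amount; discard.
spinach + tofu with both tight: 2.237 servings and 1.35 servings → $3.34.
tempeh + tofu with both tight: 1.132 servings and 1.692 servings → $3.08.
So the least-cost plan costs $3.08.

$3.08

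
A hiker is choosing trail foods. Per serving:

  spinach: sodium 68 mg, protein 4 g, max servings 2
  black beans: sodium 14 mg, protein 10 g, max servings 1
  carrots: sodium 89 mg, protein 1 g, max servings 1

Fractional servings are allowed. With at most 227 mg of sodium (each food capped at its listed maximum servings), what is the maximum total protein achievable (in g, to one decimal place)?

18.9 g

Protein per mg sodium: black beans 0.7143, spinach 0.05882, carrots 0.01124.
Take 1 serving of black beans: uses 14 mg sodium, +10.0 g protein (running total 10.0 g).
Take 2 servings of spinach: uses 136 mg sodium, +8.0 g protein (running total 18.0 g).
Take 0.8652 servings of carrots: uses 77 mg sodium, +0.9 g protein (running total 18.9 g).
Filling greedily by protein-per-mg sodium is optimal for one linear limit, giving 18.9 g.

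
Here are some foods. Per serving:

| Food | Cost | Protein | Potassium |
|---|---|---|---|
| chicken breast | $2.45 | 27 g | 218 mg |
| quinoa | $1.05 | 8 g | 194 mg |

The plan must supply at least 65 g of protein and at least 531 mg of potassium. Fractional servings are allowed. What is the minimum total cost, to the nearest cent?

Minimising a linear cost over {protein ≥ 65, potassium ≥ 531, servings ≥ 0} — the optimum is at a vertex, using one or two foods.
chicken breast only: max(65/27, 531/218) = 2.436 servings → $5.97.
quinoa only: max(65/8, 531/194) = 8.125 servings → $8.53.
chicken breast + quinoa with both tight: 2.393 servings and 0.0478 servings → $5.91.
Cheapest feasible corner: $5.91.

$5.91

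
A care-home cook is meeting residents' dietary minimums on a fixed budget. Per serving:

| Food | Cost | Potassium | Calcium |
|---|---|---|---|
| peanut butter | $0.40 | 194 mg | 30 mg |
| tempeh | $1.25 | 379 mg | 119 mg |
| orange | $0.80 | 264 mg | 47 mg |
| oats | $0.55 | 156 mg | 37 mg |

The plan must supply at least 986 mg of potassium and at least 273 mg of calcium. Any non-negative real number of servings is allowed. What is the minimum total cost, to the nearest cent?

$2.97

Two binding constraints pin down two serving amounts, so the optimal mix uses at most two foods. The candidates are each food alone (scaled to the tighter of potassium/calcium) and each pair with both constraints tight.
peanut butter only: max(986/194, 273/30) = 9.1 servings → $3.64.
tempeh only: max(986/379, 273/119) = 2.602 servings → $3.25.
orange only: max(986/264, 273/47) = 5.809 servings → $4.65.
oats only: max(986/156, 273/37) = 7.378 servings → $4.06.
peanut butter + tempeh with both tight: 1.184 servings and 1.996 servings → $2.97.
peanut butter + orange: intersection lies outside the first quadrant.
peanut butter + oats: the both-tight solution has a negative serving — not a feasible corner.
tempeh + orange with both tight: 1.891 servings and 1.019 servings → $3.18.
tempeh + oats with both tight: 1.345 servings and 3.054 servings → $3.36.
orange + oats: the both-tight solution has a negative serving — not a feasible corner.
Cheapest feasible corner: $2.97.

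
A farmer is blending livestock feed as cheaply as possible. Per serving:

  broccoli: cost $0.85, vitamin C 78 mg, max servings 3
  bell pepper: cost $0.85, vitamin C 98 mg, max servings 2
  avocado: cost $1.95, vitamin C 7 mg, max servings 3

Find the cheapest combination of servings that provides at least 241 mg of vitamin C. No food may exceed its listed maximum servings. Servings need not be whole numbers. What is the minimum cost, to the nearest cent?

$2.19

Cost per mg of vitamin C: bell pepper $0.0087, broccoli $0.0109, avocado $0.2786.
Take 2 servings of bell pepper: +196.0 mg vitamin C for $1.70 (total $1.70, still need 45.0 mg).
Take 0.5769 servings of broccoli: +45.0 mg vitamin C for $0.49 (total $2.19, still need 0.0 mg).
Filling from the cheapest source first is optimal under one linear minimum: $2.19.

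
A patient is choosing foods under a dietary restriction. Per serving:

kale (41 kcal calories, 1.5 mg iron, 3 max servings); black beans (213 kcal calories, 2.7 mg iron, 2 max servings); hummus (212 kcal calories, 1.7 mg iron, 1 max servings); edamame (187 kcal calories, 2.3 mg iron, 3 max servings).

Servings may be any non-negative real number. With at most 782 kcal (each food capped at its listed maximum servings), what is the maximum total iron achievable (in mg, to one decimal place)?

Iron per kcal: kale 0.03659, black beans 0.01268, edamame 0.0123, hummus 0.008019.
Take 3 servings of kale: uses 123 kcal, +4.5 mg iron (running total 4.5 mg).
Take 2 servings of black beans: uses 426 kcal, +5.4 mg iron (running total 9.9 mg).
Take 1.246 servings of edamame: uses 233 kcal, +2.9 mg iron (running total 12.8 mg).
Filling greedily by iron-per-kcal is optimal for one linear limit, giving 12.8 mg.

12.8 mg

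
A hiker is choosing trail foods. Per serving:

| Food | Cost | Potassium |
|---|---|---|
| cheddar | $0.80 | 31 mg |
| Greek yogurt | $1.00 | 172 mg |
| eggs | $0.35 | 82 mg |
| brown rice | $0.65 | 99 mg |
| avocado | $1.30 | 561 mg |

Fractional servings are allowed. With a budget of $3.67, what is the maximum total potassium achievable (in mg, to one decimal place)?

1583.7 mg

Potassium per dollar: avocado 431.5, eggs 234.3, Greek yogurt 172, brown rice 152.3, cheddar 38.75.
With no serving limits, spend the whole cost allowance on avocado: $3.67 / $1.30 × 561 mg = 1583.7 mg.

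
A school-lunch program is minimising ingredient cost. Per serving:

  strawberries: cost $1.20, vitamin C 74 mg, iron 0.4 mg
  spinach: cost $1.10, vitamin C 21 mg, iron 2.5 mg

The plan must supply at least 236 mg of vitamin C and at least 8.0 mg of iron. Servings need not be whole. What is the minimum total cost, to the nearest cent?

Two binding constraints pin down two serving amounts, so the optimal mix uses at most two foods. The candidates are each food alone (scaled to the tighter of vitamin C/iron) and each pair with both constraints tight.
strawberries only: max(236/74, 8.0/0.4) = 20 servings → $24.00.
spinach only: max(236/21, 8.0/2.5) = 11.24 servings → $12.36.
strawberries + spinach with both tight: 2.39 servings and 2.818 servings → $5.97.
Cheapest feasible corner: $5.97.

$5.97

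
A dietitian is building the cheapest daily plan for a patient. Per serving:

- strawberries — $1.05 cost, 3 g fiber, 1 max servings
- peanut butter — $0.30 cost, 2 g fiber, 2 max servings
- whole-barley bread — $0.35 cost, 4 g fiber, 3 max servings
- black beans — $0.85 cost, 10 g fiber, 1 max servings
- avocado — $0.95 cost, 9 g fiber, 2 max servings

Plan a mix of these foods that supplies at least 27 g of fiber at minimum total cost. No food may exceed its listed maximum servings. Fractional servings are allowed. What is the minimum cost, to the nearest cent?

$2.43

Cost per g of fiber: black beans $0.0850, whole-barley bread $0.0875, avocado $0.1056, peanut butter $0.1500, strawberries $0.3500.
Take 1 serving of black beans: +10.0 g fiber for $0.85 (total $0.85, still need 17.0 g).
Take 3 servings of whole-barley bread: +12.0 g fiber for $1.05 (total $1.90, still need 5.0 g).
Take 0.5556 servings of avocado: +5.0 g fiber for $0.53 (total $2.43, still need 0.0 g).
Filling from the cheapest source first is optimal under one linear minimum: $2.43.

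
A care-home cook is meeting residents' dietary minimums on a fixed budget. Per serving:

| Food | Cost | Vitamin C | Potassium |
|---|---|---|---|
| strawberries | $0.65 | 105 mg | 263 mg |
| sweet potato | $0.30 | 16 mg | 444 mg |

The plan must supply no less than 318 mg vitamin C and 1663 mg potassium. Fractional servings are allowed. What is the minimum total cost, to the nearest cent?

$2.40

A basic optimal solution has at most two foods positive. Try each food alone and each pair with both targets met exactly.
strawberries only: max(318/105, 1663/263) = 6.323 servings → $4.11.
sweet potato only: max(318/16, 1663/444) = 19.88 servings → $5.96.
strawberries + sweet potato with both tight: 2.702 servings and 2.145 servings → $2.40.
The minimum over all feasible corners is $2.40.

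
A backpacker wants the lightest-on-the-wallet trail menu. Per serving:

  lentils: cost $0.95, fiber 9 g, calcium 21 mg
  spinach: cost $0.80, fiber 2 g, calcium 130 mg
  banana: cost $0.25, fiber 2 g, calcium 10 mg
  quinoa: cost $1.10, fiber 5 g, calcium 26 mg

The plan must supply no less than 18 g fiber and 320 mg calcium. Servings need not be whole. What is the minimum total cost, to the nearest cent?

This is a tiny linear program; its minimum lies at a vertex of the feasible set. List the vertices and price them.
lentils only: max(18/9, 320/21) = 15.24 servings → $14.48.
spinach only: max(18/2, 320/130) = 9 servings → $7.20.
banana only: max(18/2, 320/10) = 32 servings → $8.00.
quinoa only: max(18/5, 320/26) = 12.31 servings → $13.54.
lentils + spinach with both tight: 1.507 servings and 2.218 servings → $3.21.
lentils + banana with both targets exact would need a negative amount; discard.
lentils + quinoa: intersection lies outside the first quadrant.
spinach + banana with both tight: 1.917 servings and 7.083 servings → $3.30.
spinach + quinoa with both tight: 1.893 servings and 2.843 servings → $4.64.
banana + quinoa with both targets exact would need a negative amount; discard.
The minimum over all feasible corners is $3.21.

$3.21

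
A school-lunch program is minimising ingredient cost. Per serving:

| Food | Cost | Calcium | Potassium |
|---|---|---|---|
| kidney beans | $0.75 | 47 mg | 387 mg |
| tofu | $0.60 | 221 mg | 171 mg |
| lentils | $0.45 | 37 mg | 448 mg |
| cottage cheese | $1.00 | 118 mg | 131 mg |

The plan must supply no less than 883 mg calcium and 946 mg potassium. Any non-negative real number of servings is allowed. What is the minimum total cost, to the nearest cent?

$2.62

Compare the cost at each extreme point of the feasible region.
kidney beans only: max(883/47, 946/387) = 18.79 servings → $14.09.
tofu only: max(883/221, 946/171) = 5.532 servings → $3.32.
lentils only: max(883/37, 946/448) = 23.86 servings → $10.74.
cottage cheese only: max(883/118, 946/131) = 7.483 servings → $7.48.
kidney beans + tofu with both tight: 0.7494 servings and 3.836 servings → $2.86.
kidney beans + lentils: the both-tight solution has a negative serving — not a feasible corner.
kidney beans + cottage cheese: intersection lies outside the first quadrant.
tofu + lentils with both tight: 3.891 servings and 0.6266 servings → $2.62.
tofu + cottage cheese with both tight: 0.4611 servings and 6.62 servings → $6.90.
lentils + cottage cheese: the both-tight solution has a negative serving — not a feasible corner.
The minimum over all feasible corners is $2.62.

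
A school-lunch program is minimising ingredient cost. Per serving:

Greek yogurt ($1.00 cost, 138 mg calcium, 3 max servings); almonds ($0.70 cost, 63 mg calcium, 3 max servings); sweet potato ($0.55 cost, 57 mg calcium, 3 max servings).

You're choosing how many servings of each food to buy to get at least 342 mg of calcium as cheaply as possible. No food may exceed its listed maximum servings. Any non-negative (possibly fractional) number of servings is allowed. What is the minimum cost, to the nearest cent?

$2.48

Cost per mg of calcium: Greek yogurt $0.0072, sweet potato $0.0096, almonds $0.0111.
Take 2.478 servings of Greek yogurt: +342.0 mg calcium for $2.48 (total $2.48, still need 0.0 mg).
Filling from the cheapest source first is optimal under one linear minimum: $2.48.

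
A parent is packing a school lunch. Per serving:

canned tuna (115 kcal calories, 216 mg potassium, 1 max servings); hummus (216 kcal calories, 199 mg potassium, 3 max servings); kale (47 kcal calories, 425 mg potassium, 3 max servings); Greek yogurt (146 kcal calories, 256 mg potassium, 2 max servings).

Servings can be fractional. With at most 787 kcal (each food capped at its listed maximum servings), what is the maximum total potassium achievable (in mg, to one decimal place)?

2223.2 mg

Potassium per kcal: kale 9.043, canned tuna 1.878, Greek yogurt 1.753, hummus 0.9213.
Take 3 servings of kale: uses 141 kcal, +1275.0 mg potassium (running total 1275.0 mg).
Take 1 serving of canned tuna: uses 115 kcal, +216.0 mg potassium (running total 1491.0 mg).
Take 2 servings of Greek yogurt: uses 292 kcal, +512.0 mg potassium (running total 2003.0 mg).
Take 1.106 servings of hummus: uses 239 kcal, +220.2 mg potassium (running total 2223.2 mg).
Filling greedily by potassium-per-kcal is optimal for one linear limit, giving 2223.2 mg.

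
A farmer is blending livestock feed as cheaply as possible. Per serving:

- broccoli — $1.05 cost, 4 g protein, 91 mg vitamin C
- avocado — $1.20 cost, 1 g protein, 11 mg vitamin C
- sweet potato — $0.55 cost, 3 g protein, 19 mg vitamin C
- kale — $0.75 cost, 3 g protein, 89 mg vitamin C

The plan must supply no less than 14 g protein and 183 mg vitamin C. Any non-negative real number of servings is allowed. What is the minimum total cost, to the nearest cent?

$2.84

The cheapest plan sits at a corner of the feasible region — with two constraints it uses at most two foods.
broccoli only: max(14/4, 183/91) = 3.5 servings → $3.67.
avocado only: max(14/1, 183/11) = 16.64 servings → $19.96.
sweet potato only: max(14/3, 183/19) = 9.632 servings → $5.30.
kale only: max(14/3, 183/89) = 4.667 servings → $3.50.
broccoli + avocado with both tight: 0.617 servings and 11.53 servings → $14.49.
broccoli + sweet potato with both tight: 1.437 servings and 2.751 servings → $3.02.
broccoli + kale: intersection lies outside the first quadrant.
avocado + sweet potato: the both-tight solution has a negative serving — not a feasible corner.
avocado + kale with both tight: 12.45 servings and 0.5179 servings → $15.32.
sweet potato + kale with both tight: 3.319 servings and 1.348 servings → $2.84.
Cheapest feasible corner: $2.84.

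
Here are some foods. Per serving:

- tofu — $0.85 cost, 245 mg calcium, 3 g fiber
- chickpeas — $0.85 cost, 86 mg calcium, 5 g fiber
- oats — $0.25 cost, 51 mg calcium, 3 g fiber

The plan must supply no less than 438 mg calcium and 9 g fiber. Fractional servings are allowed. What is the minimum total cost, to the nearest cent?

The cheapest plan sits at a corner of the feasible region — with two constraints it uses at most two foods.
tofu only: max(438/245, 9/3) = 3 servings → $2.55.
chickpeas only: max(438/86, 9/5) = 5.093 servings → $4.33.
oats only: max(438/51, 9/3) = 8.588 servings → $2.15.
tofu + chickpeas with both tight: 1.464 servings and 0.9214 servings → $2.03.
tofu + oats with both tight: 1.469 servings and 1.531 servings → $1.63.
chickpeas + oats with both targets exact would need a negative amount; discard.
Cheapest feasible corner: $1.63.

$1.63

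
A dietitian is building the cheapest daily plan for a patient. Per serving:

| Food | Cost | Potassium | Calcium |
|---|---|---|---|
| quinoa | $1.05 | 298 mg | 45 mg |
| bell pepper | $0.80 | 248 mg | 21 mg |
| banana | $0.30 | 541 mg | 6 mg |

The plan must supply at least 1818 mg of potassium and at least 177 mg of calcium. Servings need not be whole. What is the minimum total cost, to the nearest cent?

quinoa only: max(1818/298, 177/45) = 6.101 servings → $6.41.
bell pepper only: max(1818/248, 177/21) = 8.429 servings → $6.74.
banana only: max(1818/541, 177/6) = 29.5 servings → $8.85.
quinoa + bell pepper with both tight: 1.166 servings and 5.929 servings → $5.97.
quinoa + banana with both tight: 3.762 servings and 1.288 servings → $4.34.
bell pepper + banana: intersection lies outside the first quadrant.
Cheapest feasible corner: $4.34.

$4.34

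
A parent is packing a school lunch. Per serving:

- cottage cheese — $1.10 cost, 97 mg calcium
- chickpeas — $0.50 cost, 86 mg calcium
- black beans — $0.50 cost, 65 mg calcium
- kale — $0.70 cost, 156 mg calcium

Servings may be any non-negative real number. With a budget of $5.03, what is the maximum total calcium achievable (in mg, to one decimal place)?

1121.0 mg

Calcium per dollar: kale 222.9, chickpeas 172, black beans 130, cottage cheese 88.18.
With no serving limits, spend the whole cost allowance on kale: $5.03 / $0.70 × 156 mg = 1121.0 mg.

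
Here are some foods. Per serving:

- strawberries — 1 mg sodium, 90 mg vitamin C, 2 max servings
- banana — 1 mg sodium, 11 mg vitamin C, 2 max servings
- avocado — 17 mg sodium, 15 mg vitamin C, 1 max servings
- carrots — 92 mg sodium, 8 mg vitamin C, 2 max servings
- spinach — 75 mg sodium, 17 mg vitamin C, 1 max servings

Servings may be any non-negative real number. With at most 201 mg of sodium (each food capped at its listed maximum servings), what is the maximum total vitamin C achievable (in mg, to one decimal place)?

243.1 mg

Vitamin C per mg sodium: strawberries 90, banana 11, avocado 0.8824, spinach 0.2267, carrots 0.08696.
Take 2 servings of strawberries: uses 2 mg sodium, +180.0 mg vitamin C (running total 180.0 mg).
Take 2 servings of banana: uses 2 mg sodium, +22.0 mg vitamin C (running total 202.0 mg).
Take 1 serving of avocado: uses 17 mg sodium, +15.0 mg vitamin C (running total 217.0 mg).
Take 1 serving of spinach: uses 75 mg sodium, +17.0 mg vitamin C (running total 234.0 mg).
Take 1.141 servings of carrots: uses 105 mg sodium, +9.1 mg vitamin C (running total 243.1 mg).
Greedy by best ratio exhausts the sodium allowance optimally: 243.1 mg.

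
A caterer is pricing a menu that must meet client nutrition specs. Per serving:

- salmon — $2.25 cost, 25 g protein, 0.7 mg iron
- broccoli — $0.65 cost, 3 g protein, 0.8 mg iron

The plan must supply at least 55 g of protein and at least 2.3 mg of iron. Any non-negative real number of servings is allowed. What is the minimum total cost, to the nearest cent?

$5.35

Two binding constraints pin down two serving amounts, so the optimal mix uses at most two foods. The candidates are each food alone (scaled to the tighter of protein/iron) and each pair with both constraints tight.
salmon only: max(55/25, 2.3/0.7) = 3.286 servings → $7.39.
broccoli only: max(55/3, 2.3/0.8) = 18.33 servings → $11.92.
salmon + broccoli with both tight: 2.073 servings and 1.061 servings → $5.35.
The minimum over all feasible corners is $5.35.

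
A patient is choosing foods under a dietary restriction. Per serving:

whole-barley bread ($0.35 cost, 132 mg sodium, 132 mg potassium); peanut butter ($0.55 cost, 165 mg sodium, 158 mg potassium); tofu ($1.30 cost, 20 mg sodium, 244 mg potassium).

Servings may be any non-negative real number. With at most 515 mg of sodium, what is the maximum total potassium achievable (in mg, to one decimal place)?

6283.0 mg

Potassium per mg sodium: tofu 12.2, whole-barley bread 1, peanut butter 0.9576.
With no serving limits, spend the whole sodium allowance on tofu: 515 mg / 20 mg × 244 mg = 6283.0 mg.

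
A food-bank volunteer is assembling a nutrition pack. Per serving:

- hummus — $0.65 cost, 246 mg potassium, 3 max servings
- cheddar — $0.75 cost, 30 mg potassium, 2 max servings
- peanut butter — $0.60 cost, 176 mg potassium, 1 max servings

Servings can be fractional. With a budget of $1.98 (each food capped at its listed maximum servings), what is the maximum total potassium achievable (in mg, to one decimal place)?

Potassium per dollar: hummus 378.5, peanut butter 293.3, cheddar 40.
Take 3 servings of hummus: spends $1.95, +738.0 mg potassium (running total 738.0 mg).
Take 0.05 servings of peanut butter: spends $0.03, +8.8 mg potassium (running total 746.8 mg).
Filling greedily by potassium-per-dollar is optimal for one linear limit, giving 746.8 mg.

746.8 mg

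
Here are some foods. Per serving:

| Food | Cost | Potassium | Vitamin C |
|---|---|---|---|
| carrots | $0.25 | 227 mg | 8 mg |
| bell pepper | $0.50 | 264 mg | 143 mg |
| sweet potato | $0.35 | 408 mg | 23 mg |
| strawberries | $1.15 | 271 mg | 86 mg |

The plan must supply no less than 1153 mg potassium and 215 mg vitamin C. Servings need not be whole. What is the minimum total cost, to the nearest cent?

$1.31

For a min-cost LP with two ≥-constraints, a basic feasible solution has at most two positive variables.
carrots only: max(1153/227, 215/8) = 26.88 servings → $6.72.
bell pepper only: max(1153/264, 215/143) = 4.367 servings → $2.18.
sweet potato only: max(1153/408, 215/23) = 9.348 servings → $3.27.
strawberries only: max(1153/271, 215/86) = 4.255 servings → $4.89.
carrots + bell pepper with both tight: 3.563 servings and 1.304 servings → $1.54.
carrots + sweet potato: intersection lies outside the first quadrant.
carrots + strawberries with both tight: 2.356 servings and 2.281 servings → $3.21.
bell pepper + sweet potato with both tight: 1.171 servings and 2.068 servings → $1.31.
bell pepper + strawberries: the both-tight solution has a negative serving — not a feasible corner.
sweet potato + strawberries with both tight: 1.417 servings and 2.121 servings → $2.94.
Cheapest feasible corner: $1.31.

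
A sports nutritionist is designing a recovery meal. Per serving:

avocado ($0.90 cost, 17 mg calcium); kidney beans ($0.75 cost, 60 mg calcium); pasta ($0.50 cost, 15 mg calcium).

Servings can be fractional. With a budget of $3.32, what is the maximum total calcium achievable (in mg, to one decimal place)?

265.6 mg

Calcium per dollar: kidney beans 80, pasta 30, avocado 18.89.
With no serving limits, spend the whole cost allowance on kidney beans: $3.32 / $0.75 × 60 mg = 265.6 mg.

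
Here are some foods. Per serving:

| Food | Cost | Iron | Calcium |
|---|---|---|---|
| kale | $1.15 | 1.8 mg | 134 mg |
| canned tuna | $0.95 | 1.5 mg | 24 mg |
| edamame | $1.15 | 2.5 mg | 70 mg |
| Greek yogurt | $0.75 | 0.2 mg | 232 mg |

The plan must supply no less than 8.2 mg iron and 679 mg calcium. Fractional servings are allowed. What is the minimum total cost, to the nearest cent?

$5.08

At the optimum either one food covers both requirements or two foods hit both targets exactly; no other combination can be cheaper.
kale only: max(8.2/1.8, 679/134) = 5.067 servings → $5.83.
canned tuna only: max(8.2/1.5, 679/24) = 28.29 servings → $26.88.
edamame only: max(8.2/2.5, 679/70) = 9.7 servings → $11.15.
Greek yogurt only: max(8.2/0.2, 679/232) = 41 servings → $30.75.
kale + canned tuna: intersection lies outside the first quadrant.
kale + edamame with both targets exact would need a negative amount; discard.
kale + Greek yogurt with both tight: 4.52 servings and 0.3158 servings → $5.44.
canned tuna + edamame: the both-tight solution has a negative serving — not a feasible corner.
canned tuna + Greek yogurt with both tight: 5.147 servings and 2.394 servings → $6.69.
edamame + Greek yogurt with both tight: 3.121 servings and 1.985 servings → $5.08.
So the least-cost plan costs $5.08.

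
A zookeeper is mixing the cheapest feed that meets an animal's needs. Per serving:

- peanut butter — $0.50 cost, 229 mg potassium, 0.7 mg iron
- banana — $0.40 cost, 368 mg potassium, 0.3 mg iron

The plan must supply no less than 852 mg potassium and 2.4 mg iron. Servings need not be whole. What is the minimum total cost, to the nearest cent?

An LP optimum is at a vertex; with two nutrient constraints at most two foods are used. Check each candidate.
peanut butter only: max(852/229, 2.4/0.7) = 3.721 servings → $1.86.
banana only: max(852/368, 2.4/0.3) = 8 servings → $3.20.
peanut butter + banana with both tight: 3.322 servings and 0.2478 servings → $1.76.
So the least-cost plan costs $1.76.

$1.76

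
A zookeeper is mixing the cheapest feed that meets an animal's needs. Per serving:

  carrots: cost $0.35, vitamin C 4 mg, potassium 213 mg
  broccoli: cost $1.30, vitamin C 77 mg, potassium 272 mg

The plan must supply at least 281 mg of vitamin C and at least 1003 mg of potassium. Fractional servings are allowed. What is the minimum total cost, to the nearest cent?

$4.76

An LP optimum is at a vertex; with two nutrient constraints at most two foods are used. Check each candidate.
carrots only: max(281/4, 1003/213) = 70.25 servings → $24.59.
broccoli only: max(281/77, 1003/272) = 3.688 servings → $4.79.
carrots + broccoli with both tight: 0.05218 servings and 3.647 servings → $4.76.
So the least-cost plan costs $4.76.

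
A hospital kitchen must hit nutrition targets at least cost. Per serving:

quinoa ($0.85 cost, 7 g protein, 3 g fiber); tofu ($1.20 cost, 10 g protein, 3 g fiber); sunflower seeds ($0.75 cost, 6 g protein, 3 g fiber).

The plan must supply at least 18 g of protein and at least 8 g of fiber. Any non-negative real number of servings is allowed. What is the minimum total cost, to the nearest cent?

Compare the cost at each extreme point of the feasible region.
quinoa only: max(18/7, 8/3) = 2.667 servings → $2.27.
tofu only: max(18/10, 8/3) = 2.667 servings → $3.20.
sunflower seeds only: max(18/6, 8/3) = 3 servings → $2.25.
quinoa + tofu: the both-tight solution has a negative serving — not a feasible corner.
quinoa + sunflower seeds with both tight: 2 servings and 0.6667 servings → $2.20.
tofu + sunflower seeds with both tight: 0.5 servings and 2.167 servings → $2.23.
The minimum over all feasible corners is $2.20.

$2.20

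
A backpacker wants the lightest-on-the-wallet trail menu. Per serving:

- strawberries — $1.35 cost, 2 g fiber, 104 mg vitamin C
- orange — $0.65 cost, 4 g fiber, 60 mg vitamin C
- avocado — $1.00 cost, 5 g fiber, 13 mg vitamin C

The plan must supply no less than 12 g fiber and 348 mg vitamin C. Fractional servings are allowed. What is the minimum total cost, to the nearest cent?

The cheapest plan sits at a corner of the feasible region — with two constraints it uses at most two foods.
strawberries only: max(12/2, 348/104) = 6 servings → $8.10.
orange only: max(12/4, 348/60) = 5.8 servings → $3.77.
avocado only: max(12/5, 348/13) = 26.77 servings → $26.77.
strawberries + orange with both tight: 2.27 servings and 1.865 servings → $4.28.
strawberries + avocado with both tight: 3.206 servings and 1.117 servings → $5.45.
orange + avocado with both targets exact would need a negative amount; discard.
So the least-cost plan costs $3.77.

$3.77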